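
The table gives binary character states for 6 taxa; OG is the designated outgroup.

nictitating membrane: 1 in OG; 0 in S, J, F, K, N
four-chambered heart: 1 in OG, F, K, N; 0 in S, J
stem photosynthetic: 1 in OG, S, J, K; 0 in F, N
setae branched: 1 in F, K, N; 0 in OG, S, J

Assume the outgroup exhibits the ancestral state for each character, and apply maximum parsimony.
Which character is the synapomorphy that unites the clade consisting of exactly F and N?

Character polarity is set by the outgroup: the derived state is whichever differs from the outgroup's state, so for nictitating membrane, four-chambered heart, stem photosynthetic the derived state is '0', and for the remaining characters it is '1'.
All ingroup taxa share the derived state '0' for nictitating membrane; it defines the ingroup but does not resolve relationships within it.
Only J and S show the derived state '0' for four-chambered heart, supporting them as a clade.
stem photosynthetic (derived state '0') is shared by F and N — a synapomorphy uniting that clade.
setae branched (derived state '1') is shared by F, K, and N — a synapomorphy uniting that clade.
Most parsimonious ingroup topology: ((S,J),((F,N),K)).
The clade {F, N} is supported by stem photosynthetic: its derived state '0' occurs in exactly those taxa and in no other taxon (including the outgroup).

stem photosynthetic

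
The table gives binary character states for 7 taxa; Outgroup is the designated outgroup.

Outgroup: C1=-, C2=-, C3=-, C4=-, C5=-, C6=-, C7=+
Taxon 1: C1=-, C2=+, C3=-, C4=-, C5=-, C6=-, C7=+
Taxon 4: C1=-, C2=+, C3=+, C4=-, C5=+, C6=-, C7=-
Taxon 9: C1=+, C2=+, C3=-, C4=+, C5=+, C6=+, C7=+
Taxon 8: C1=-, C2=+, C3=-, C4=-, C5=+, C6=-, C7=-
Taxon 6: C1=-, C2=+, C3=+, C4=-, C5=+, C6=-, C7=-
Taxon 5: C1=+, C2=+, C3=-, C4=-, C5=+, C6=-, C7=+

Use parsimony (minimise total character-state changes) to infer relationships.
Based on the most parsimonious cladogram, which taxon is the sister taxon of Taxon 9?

Character polarity is set by the outgroup: the derived state is whichever differs from the outgroup's state, so for C7 the derived state is '-', and for the remaining characters it is '+'.
C1: derived state '+' in Taxon 5 and Taxon 9 only — synapomorphy for {Taxon 5, Taxon 9}.
All ingroup taxa share the derived state '+' for C2; it defines the ingroup but does not resolve relationships within it.
C3 (derived state '+') is shared by Taxon 4 and Taxon 6 — a synapomorphy uniting that clade.
C4 (derived state '+') is unique to Taxon 9 (autapomorphy; uninformative for grouping).
Only Taxon 4, Taxon 5, Taxon 6, Taxon 8, and Taxon 9 show the derived state '+' for C5, supporting them as a clade.
C6: derived state '+' in Taxon 9 only — an autapomorphy, so it tells us nothing about relationships among taxa.
C7 (derived state '-') is shared by Taxon 4, Taxon 6, and Taxon 8 — a synapomorphy uniting that clade.
Most parsimonious ingroup topology: (Taxon 1,(((Taxon 4,Taxon 6),Taxon 8),(Taxon 9,Taxon 5))).
Taxon 9 and Taxon 5 form a cherry on this tree, so they are sister taxa.

Taxon 5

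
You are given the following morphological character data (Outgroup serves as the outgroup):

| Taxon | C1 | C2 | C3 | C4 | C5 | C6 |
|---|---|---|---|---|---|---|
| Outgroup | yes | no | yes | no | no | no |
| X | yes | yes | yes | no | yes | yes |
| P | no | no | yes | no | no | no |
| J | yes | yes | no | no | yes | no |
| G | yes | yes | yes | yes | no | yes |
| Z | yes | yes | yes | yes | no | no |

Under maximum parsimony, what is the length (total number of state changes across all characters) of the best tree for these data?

Character polarity is set by the outgroup: the derived state is whichever differs from the outgroup's state, so for C1, C3 the derived state is 'no', and for the remaining characters it is 'yes'.
C1 (derived state 'no') is unique to P (autapomorphy; uninformative for grouping).
C2 (derived state 'yes') is shared by G, J, X, and Z — a synapomorphy uniting that clade.
C3 (derived state 'no') is unique to J (autapomorphy; uninformative for grouping).
Only G and Z show the derived state 'yes' for C4, supporting them as a clade.
C5 (derived state 'yes') is shared by J and X — a synapomorphy uniting that clade.
C6 groups G and X, which is incompatible with the clades supported by the remaining characters; treating it as convergent (homoplasy) costs fewer steps than any alternative tree.
Most parsimonious ingroup topology: (((X,J),(G,Z)),P).
Changes per character on this tree: C1: 1; C2: 1; C3: 1; C4: 1; C5: 1; C6: 2.
Total = 7.

7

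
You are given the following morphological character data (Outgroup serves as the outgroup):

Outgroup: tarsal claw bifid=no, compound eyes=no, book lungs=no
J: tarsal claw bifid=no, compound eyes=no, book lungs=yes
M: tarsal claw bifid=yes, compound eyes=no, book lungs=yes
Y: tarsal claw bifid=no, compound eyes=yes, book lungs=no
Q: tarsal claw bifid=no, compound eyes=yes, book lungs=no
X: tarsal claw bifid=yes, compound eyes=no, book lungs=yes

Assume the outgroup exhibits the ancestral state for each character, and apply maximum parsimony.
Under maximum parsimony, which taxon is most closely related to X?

M

The outgroup has state 'no' for every character, so 'yes' is the derived state throughout.
tarsal claw bifid: derived state 'yes' in M and X only — synapomorphy for {M, X}.
compound eyes (derived state 'yes') is shared by Q and Y — a synapomorphy uniting that clade.
Only J, M, and X show the derived state 'yes' for book lungs, supporting them as a clade.
Most parsimonious ingroup topology: (((M,X),J),(Y,Q)).
X and M form a cherry on this tree, so they are sister taxa.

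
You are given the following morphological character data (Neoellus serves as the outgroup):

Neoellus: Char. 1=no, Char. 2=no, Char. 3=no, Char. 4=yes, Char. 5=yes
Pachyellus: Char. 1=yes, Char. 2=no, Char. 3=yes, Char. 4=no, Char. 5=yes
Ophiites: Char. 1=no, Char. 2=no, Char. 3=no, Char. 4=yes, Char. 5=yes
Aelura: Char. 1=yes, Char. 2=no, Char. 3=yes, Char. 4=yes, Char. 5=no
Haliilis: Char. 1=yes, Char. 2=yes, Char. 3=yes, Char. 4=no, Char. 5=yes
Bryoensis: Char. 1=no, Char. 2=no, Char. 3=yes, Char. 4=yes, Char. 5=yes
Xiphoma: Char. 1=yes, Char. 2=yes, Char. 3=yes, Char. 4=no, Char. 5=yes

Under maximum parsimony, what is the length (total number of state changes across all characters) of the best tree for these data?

5

Character polarity is set by the outgroup: the derived state is whichever differs from the outgroup's state, so for Char. 4, Char. 5 the derived state is 'no', and for the remaining characters it is 'yes'.
Only Aelura, Haliilis, Pachyellus, and Xiphoma show the derived state 'yes' for Char. 1, supporting them as a clade.
Char. 2 (derived state 'yes') is shared by Haliilis and Xiphoma — a synapomorphy uniting that clade.
Char. 3 (derived state 'yes') is shared by Aelura, Bryoensis, Haliilis, Pachyellus, and Xiphoma — a synapomorphy uniting that clade.
Char. 4: derived state 'no' in Haliilis, Pachyellus, and Xiphoma only — synapomorphy for {Haliilis, Pachyellus, Xiphoma}.
Char. 5 (derived state 'no') is unique to Aelura (autapomorphy; uninformative for grouping).
Most parsimonious ingroup topology: ((((Pachyellus,(Haliilis,Xiphoma)),Aelura),Bryoensis),Ophiites).
Changes per character on this tree: Char. 1: 1; Char. 2: 1; Char. 3: 1; Char. 4: 1; Char. 5: 1.
Total = 5.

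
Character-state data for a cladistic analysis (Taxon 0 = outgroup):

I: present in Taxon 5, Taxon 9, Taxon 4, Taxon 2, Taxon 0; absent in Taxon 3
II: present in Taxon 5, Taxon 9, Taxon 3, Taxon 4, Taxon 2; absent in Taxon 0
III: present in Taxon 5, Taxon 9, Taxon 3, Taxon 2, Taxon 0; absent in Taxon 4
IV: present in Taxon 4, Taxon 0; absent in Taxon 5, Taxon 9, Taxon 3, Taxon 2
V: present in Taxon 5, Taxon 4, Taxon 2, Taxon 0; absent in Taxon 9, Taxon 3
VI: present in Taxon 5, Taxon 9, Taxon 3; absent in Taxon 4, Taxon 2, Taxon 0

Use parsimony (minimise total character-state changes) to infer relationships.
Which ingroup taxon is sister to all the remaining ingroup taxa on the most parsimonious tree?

Taxon 4

Character polarity is set by the outgroup: the derived state is whichever differs from the outgroup's state, so for I, III, IV, V the derived state is 'absent', and for the remaining characters it is 'present'.
I: derived state 'absent' in Taxon 3 only — an autapomorphy, so it tells us nothing about relationships among taxa.
All ingroup taxa share the derived state 'present' for II; it defines the ingroup but does not resolve relationships within it.
III (derived state 'absent') is unique to Taxon 4 (autapomorphy; uninformative for grouping).
IV: derived state 'absent' in Taxon 2, Taxon 3, Taxon 5, and Taxon 9 only — synapomorphy for {Taxon 2, Taxon 3, Taxon 5, Taxon 9}.
V: derived state 'absent' in Taxon 3 and Taxon 9 only — synapomorphy for {Taxon 3, Taxon 9}.
Only Taxon 3, Taxon 5, and Taxon 9 show the derived state 'present' for VI, supporting them as a clade.
Most parsimonious ingroup topology: ((((Taxon 3,Taxon 9),Taxon 5),Taxon 2),Taxon 4).
Taxon 4 is sister to the clade containing all other ingroup taxa, so it is the earliest-diverging (most basal) ingroup lineage.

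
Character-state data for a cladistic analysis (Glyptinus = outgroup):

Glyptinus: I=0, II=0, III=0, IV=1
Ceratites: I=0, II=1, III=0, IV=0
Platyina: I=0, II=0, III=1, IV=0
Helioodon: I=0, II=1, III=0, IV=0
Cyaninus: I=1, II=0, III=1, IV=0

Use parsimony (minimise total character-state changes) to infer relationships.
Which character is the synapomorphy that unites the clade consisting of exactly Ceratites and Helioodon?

II

Character polarity is set by the outgroup: the derived state is whichever differs from the outgroup's state, so for IV the derived state is '0', and for the remaining characters it is '1'.
I (derived state '1') is unique to Cyaninus (autapomorphy; uninformative for grouping).
II (derived state '1') is shared by Ceratites and Helioodon — a synapomorphy uniting that clade.
Only Cyaninus and Platyina show the derived state '1' for III, supporting them as a clade.
IV (derived state '0') is shared by all ingroup taxa — unites the whole ingroup.
Most parsimonious ingroup topology: ((Ceratites,Helioodon),(Platyina,Cyaninus)).
The clade {Ceratites, Helioodon} is supported by II: its derived state '1' occurs in exactly those taxa and in no other taxon (including the outgroup).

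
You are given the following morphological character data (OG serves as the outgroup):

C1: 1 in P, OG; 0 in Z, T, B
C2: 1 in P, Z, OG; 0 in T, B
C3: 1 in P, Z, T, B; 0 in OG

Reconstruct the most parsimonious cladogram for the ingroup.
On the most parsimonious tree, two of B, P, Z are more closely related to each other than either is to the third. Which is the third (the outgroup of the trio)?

P

Character polarity is set by the outgroup: the derived state is whichever differs from the outgroup's state, so for C1, C2 the derived state is '0', and for the remaining characters it is '1'.
C1 (derived state '0') is shared by B, T, and Z — a synapomorphy uniting that clade.
C2 (derived state '0') is shared by B and T — a synapomorphy uniting that clade.
All ingroup taxa share the derived state '1' for C3; it defines the ingroup but does not resolve relationships within it.
Most parsimonious ingroup topology: (((T,B),Z),P).
Z and B share a more recent common ancestor with each other than either does with P, so P is the least closely related of the three.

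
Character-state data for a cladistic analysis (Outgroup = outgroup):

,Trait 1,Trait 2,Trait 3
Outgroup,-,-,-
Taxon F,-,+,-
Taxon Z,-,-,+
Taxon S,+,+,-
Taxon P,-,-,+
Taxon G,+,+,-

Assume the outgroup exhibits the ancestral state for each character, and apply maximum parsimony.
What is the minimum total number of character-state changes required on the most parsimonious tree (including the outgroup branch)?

3

The outgroup has state '-' for every character, so '+' is the derived state throughout.
Trait 1: derived state '+' in Taxon G and Taxon S only — synapomorphy for {Taxon G, Taxon S}.
Trait 2: derived state '+' in Taxon F, Taxon G, and Taxon S only — synapomorphy for {Taxon F, Taxon G, Taxon S}.
Only Taxon P and Taxon Z show the derived state '+' for Trait 3, supporting them as a clade.
Most parsimonious ingroup topology: ((Taxon F,(Taxon S,Taxon G)),(Taxon Z,Taxon P)).
Changes per character on this tree: Trait 1: 1; Trait 2: 1; Trait 3: 1.
Total = 3.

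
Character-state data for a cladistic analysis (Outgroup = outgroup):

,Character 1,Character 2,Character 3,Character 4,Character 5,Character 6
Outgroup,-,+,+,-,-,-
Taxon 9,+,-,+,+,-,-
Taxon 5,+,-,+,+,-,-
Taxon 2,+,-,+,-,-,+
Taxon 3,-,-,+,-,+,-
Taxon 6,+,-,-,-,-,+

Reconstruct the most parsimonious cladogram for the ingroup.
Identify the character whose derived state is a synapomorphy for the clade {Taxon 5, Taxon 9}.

Character polarity is set by the outgroup: the derived state is whichever differs from the outgroup's state, so for Character 2, Character 3 the derived state is '-', and for the remaining characters it is '+'.
Only Taxon 2, Taxon 5, Taxon 6, and Taxon 9 show the derived state '+' for Character 1, supporting them as a clade.
Character 2 (derived state '-') is shared by all ingroup taxa — unites the whole ingroup.
Character 3 (derived state '-') is unique to Taxon 6 (autapomorphy; uninformative for grouping).
Character 4: derived state '+' in Taxon 5 and Taxon 9 only — synapomorphy for {Taxon 5, Taxon 9}.
Character 5: derived state '+' in Taxon 3 only — an autapomorphy, so it tells us nothing about relationships among taxa.
Only Taxon 2 and Taxon 6 show the derived state '+' for Character 6, supporting them as a clade.
Most parsimonious ingroup topology: (((Taxon 9,Taxon 5),(Taxon 2,Taxon 6)),Taxon 3).
The clade {Taxon 5, Taxon 9} is supported by Character 4: its derived state '+' occurs in exactly those taxa and in no other taxon (including the outgroup).

Character 4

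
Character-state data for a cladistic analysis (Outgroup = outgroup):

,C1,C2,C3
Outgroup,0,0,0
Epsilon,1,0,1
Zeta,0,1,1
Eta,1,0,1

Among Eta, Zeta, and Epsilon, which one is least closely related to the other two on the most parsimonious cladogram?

The outgroup has state '0' for every character, so '1' is the derived state throughout.
C1: derived state '1' in Epsilon and Eta only — synapomorphy for {Epsilon, Eta}.
C2: derived state '1' in Zeta only — an autapomorphy, so it tells us nothing about relationships among taxa.
C3 (derived state '1') is shared by all ingroup taxa — unites the whole ingroup.
Most parsimonious ingroup topology: ((Epsilon,Eta),Zeta).
Epsilon and Eta share a more recent common ancestor with each other than either does with Zeta, so Zeta is the least closely related of the three.

Zeta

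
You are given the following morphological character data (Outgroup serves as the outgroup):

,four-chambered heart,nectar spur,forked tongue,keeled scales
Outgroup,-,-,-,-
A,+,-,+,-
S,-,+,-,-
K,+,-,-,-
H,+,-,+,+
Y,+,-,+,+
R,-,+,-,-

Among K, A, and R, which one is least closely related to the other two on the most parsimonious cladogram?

The outgroup has state '-' for every character, so '+' is the derived state throughout.
Only A, H, K, and Y show the derived state '+' for four-chambered heart, supporting them as a clade.
nectar spur (derived state '+') is shared by R and S — a synapomorphy uniting that clade.
forked tongue (derived state '+') is shared by A, H, and Y — a synapomorphy uniting that clade.
keeled scales: derived state '+' in H and Y only — synapomorphy for {H, Y}.
Most parsimonious ingroup topology: (((A,(H,Y)),K),(S,R)).
K and A share a more recent common ancestor with each other than either does with R, so R is the least closely related of the three.

R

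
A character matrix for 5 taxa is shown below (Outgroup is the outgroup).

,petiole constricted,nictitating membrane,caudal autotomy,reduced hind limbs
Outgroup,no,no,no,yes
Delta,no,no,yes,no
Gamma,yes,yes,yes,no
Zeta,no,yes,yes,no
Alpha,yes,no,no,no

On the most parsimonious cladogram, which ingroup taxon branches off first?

Character polarity is set by the outgroup: the derived state is whichever differs from the outgroup's state, so for reduced hind limbs the derived state is 'no', and for the remaining characters it is 'yes'.
petiole constricted (state 'yes') occurs in Alpha and Gamma but conflicts with the nesting implied by the other characters — most parsimoniously interpreted as homoplasy.
nictitating membrane (derived state 'yes') is shared by Gamma and Zeta — a synapomorphy uniting that clade.
caudal autotomy (derived state 'yes') is shared by Delta, Gamma, and Zeta — a synapomorphy uniting that clade.
reduced hind limbs (derived state 'no') is shared by all ingroup taxa — unites the whole ingroup.
Most parsimonious ingroup topology: ((Delta,(Gamma,Zeta)),Alpha).
Alpha is sister to the clade containing all other ingroup taxa, so it is the earliest-diverging (most basal) ingroup lineage.

Alpha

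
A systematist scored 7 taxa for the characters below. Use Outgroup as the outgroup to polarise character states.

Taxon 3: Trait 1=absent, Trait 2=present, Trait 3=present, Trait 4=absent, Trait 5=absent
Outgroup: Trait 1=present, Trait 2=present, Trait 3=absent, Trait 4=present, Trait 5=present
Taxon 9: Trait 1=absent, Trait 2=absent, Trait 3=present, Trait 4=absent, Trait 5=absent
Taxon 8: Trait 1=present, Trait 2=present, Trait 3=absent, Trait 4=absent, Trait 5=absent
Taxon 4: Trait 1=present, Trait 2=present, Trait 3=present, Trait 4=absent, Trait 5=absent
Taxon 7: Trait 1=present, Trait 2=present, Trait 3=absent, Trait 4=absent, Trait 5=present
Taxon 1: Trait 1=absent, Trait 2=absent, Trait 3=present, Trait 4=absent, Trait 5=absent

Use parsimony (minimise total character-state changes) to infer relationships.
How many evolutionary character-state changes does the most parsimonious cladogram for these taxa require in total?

Character polarity is set by the outgroup: the derived state is whichever differs from the outgroup's state, so for Trait 1, Trait 2, Trait 4, Trait 5 the derived state is 'absent', and for the remaining characters it is 'present'.
Trait 1: derived state 'absent' in Taxon 1, Taxon 3, and Taxon 9 only — synapomorphy for {Taxon 1, Taxon 3, Taxon 9}.
Only Taxon 1 and Taxon 9 show the derived state 'absent' for Trait 2, supporting them as a clade.
Only Taxon 1, Taxon 3, Taxon 4, and Taxon 9 show the derived state 'present' for Trait 3, supporting them as a clade.
Trait 4 (derived state 'absent') is shared by all ingroup taxa — unites the whole ingroup.
Trait 5: derived state 'absent' in Taxon 1, Taxon 3, Taxon 4, Taxon 8, and Taxon 9 only — synapomorphy for {Taxon 1, Taxon 3, Taxon 4, Taxon 8, Taxon 9}.
Most parsimonious ingroup topology: ((Taxon 8,(Taxon 4,(Taxon 3,(Taxon 9,Taxon 1)))),Taxon 7).
Changes per character on this tree: Trait 1: 1; Trait 2: 1; Trait 3: 1; Trait 4: 1; Trait 5: 1.
Total = 5.

5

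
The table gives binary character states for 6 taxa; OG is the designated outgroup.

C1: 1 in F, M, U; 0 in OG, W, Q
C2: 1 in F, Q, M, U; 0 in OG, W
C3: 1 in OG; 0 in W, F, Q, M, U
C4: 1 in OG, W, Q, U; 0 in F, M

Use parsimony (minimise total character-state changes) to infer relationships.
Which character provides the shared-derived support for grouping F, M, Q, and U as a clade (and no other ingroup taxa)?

C2

Character polarity is set by the outgroup: the derived state is whichever differs from the outgroup's state, so for C3, C4 the derived state is '0', and for the remaining characters it is '1'.
Only F, M, and U show the derived state '1' for C1, supporting them as a clade.
C2: derived state '1' in F, M, Q, and U only — synapomorphy for {F, M, Q, U}.
All ingroup taxa share the derived state '0' for C3; it defines the ingroup but does not resolve relationships within it.
C4: derived state '0' in F and M only — synapomorphy for {F, M}.
Most parsimonious ingroup topology: (W,(((F,M),U),Q)).
The clade {F, M, Q, U} is supported by C2: its derived state '1' occurs in exactly those taxa and in no other taxon (including the outgroup).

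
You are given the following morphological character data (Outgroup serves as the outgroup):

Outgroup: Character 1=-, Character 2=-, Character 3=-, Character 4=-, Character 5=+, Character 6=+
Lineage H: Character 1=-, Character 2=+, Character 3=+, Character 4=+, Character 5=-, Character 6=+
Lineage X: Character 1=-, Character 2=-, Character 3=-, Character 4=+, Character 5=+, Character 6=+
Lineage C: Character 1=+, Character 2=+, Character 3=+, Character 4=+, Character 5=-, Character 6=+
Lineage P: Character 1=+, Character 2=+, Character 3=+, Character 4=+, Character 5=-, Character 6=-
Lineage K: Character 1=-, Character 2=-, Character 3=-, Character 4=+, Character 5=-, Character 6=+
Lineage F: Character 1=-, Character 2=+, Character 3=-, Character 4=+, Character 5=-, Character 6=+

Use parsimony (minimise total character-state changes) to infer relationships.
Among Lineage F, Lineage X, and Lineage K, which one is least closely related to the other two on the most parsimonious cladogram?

Lineage X

Character polarity is set by the outgroup: the derived state is whichever differs from the outgroup's state, so for Character 5, Character 6 the derived state is '-', and for the remaining characters it is '+'.
Only Lineage C and Lineage P show the derived state '+' for Character 1, supporting them as a clade.
Character 2 (derived state '+') is shared by Lineage C, Lineage F, Lineage H, and Lineage P — a synapomorphy uniting that clade.
Only Lineage C, Lineage H, and Lineage P show the derived state '+' for Character 3, supporting them as a clade.
Character 4 (derived state '+') is shared by all ingroup taxa — unites the whole ingroup.
Character 5 (derived state '-') is shared by Lineage C, Lineage F, Lineage H, Lineage K, and Lineage P — a synapomorphy uniting that clade.
Character 6: derived state '-' in Lineage P only — an autapomorphy, so it tells us nothing about relationships among taxa.
Most parsimonious ingroup topology: ((((Lineage H,(Lineage C,Lineage P)),Lineage F),Lineage K),Lineage X).
Lineage K and Lineage F share a more recent common ancestor with each other than either does with Lineage X, so Lineage X is the least closely related of the three.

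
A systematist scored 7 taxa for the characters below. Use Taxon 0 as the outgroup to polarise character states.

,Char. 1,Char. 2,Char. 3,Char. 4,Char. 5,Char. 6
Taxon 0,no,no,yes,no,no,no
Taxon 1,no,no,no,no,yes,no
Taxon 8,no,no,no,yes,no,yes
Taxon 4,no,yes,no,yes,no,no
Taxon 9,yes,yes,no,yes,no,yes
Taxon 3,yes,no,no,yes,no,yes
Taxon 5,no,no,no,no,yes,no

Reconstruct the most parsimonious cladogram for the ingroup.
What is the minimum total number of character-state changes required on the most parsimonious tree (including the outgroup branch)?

Character polarity is set by the outgroup: the derived state is whichever differs from the outgroup's state, so for Char. 3 the derived state is 'no', and for the remaining characters it is 'yes'.
Char. 1 (derived state 'yes') is shared by Taxon 3 and Taxon 9 — a synapomorphy uniting that clade.
Char. 2 (state 'yes') occurs in Taxon 4 and Taxon 9 but conflicts with the nesting implied by the other characters — most parsimoniously interpreted as homoplasy.
All ingroup taxa share the derived state 'no' for Char. 3; it defines the ingroup but does not resolve relationships within it.
Char. 4 (derived state 'yes') is shared by Taxon 3, Taxon 4, Taxon 8, and Taxon 9 — a synapomorphy uniting that clade.
Char. 5 (derived state 'yes') is shared by Taxon 1 and Taxon 5 — a synapomorphy uniting that clade.
Only Taxon 3, Taxon 8, and Taxon 9 show the derived state 'yes' for Char. 6, supporting them as a clade.
Most parsimonious ingroup topology: ((Taxon 1,Taxon 5),((Taxon 8,(Taxon 9,Taxon 3)),Taxon 4)).
Changes per character on this tree: Char. 1: 1; Char. 2: 2; Char. 3: 1; Char. 4: 1; Char. 5: 1; Char. 6: 1.
Total = 7.

7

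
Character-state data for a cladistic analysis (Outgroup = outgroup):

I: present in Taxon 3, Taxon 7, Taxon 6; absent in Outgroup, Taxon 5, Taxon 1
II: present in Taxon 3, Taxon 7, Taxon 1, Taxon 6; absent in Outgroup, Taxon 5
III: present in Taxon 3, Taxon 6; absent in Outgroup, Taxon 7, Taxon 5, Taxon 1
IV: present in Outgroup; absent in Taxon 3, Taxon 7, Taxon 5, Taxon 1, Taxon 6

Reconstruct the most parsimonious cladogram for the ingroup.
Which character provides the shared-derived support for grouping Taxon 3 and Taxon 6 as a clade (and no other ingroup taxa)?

Character polarity is set by the outgroup: the derived state is whichever differs from the outgroup's state, so for IV the derived state is 'absent', and for the remaining characters it is 'present'.
I (derived state 'present') is shared by Taxon 3, Taxon 6, and Taxon 7 — a synapomorphy uniting that clade.
II: derived state 'present' in Taxon 1, Taxon 3, Taxon 6, and Taxon 7 only — synapomorphy for {Taxon 1, Taxon 3, Taxon 6, Taxon 7}.
III (derived state 'present') is shared by Taxon 3 and Taxon 6 — a synapomorphy uniting that clade.
All ingroup taxa share the derived state 'absent' for IV; it defines the ingroup but does not resolve relationships within it.
Most parsimonious ingroup topology: ((((Taxon 3,Taxon 6),Taxon 7),Taxon 1),Taxon 5).
The clade {Taxon 3, Taxon 6} is supported by III: its derived state 'present' occurs in exactly those taxa and in no other taxon (including the outgroup).

III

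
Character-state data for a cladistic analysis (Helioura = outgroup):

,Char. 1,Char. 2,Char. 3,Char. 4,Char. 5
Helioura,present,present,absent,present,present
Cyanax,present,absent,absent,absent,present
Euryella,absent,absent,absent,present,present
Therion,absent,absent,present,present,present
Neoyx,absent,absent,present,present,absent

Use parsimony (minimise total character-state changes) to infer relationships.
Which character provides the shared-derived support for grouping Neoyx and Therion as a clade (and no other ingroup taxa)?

Char. 3

Character polarity is set by the outgroup: the derived state is whichever differs from the outgroup's state, so for Char. 1, Char. 2, Char. 4, Char. 5 the derived state is 'absent', and for the remaining characters it is 'present'.
Char. 1 (derived state 'absent') is shared by Euryella, Neoyx, and Therion — a synapomorphy uniting that clade.
All ingroup taxa share the derived state 'absent' for Char. 2; it defines the ingroup but does not resolve relationships within it.
Only Neoyx and Therion show the derived state 'present' for Char. 3, supporting them as a clade.
Char. 4: derived state 'absent' in Cyanax only — an autapomorphy, so it tells us nothing about relationships among taxa.
Char. 5: derived state 'absent' in Neoyx only — an autapomorphy, so it tells us nothing about relationships among taxa.
Most parsimonious ingroup topology: (Cyanax,(Euryella,(Therion,Neoyx))).
The clade {Neoyx, Therion} is supported by Char. 3: its derived state 'present' occurs in exactly those taxa and in no other taxon (including the outgroup).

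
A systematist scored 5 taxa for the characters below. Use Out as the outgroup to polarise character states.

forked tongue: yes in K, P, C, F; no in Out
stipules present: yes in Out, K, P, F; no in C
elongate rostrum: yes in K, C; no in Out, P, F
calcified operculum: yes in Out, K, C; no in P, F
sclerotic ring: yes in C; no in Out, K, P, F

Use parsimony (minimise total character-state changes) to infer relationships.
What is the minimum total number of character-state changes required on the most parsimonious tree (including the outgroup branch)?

5

Character polarity is set by the outgroup: the derived state is whichever differs from the outgroup's state, so for stipules present, calcified operculum the derived state is 'no', and for the remaining characters it is 'yes'.
All ingroup taxa share the derived state 'yes' for forked tongue; it defines the ingroup but does not resolve relationships within it.
stipules present: derived state 'no' in C only — an autapomorphy, so it tells us nothing about relationships among taxa.
elongate rostrum (derived state 'yes') is shared by C and K — a synapomorphy uniting that clade.
Only F and P show the derived state 'no' for calcified operculum, supporting them as a clade.
sclerotic ring (derived state 'yes') is unique to C (autapomorphy; uninformative for grouping).
Most parsimonious ingroup topology: ((K,C),(P,F)).
Changes per character on this tree: forked tongue: 1; stipules present: 1; elongate rostrum: 1; calcified operculum: 1; sclerotic ring: 1.
Total = 5.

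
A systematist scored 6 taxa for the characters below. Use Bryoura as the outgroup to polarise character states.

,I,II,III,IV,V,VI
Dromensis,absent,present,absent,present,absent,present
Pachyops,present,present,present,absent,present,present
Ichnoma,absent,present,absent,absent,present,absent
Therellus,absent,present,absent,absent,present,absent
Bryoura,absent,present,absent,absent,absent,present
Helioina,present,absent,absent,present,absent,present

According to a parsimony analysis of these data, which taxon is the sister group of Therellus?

Ichnoma

Character polarity is set by the outgroup: the derived state is whichever differs from the outgroup's state, so for II, VI the derived state is 'absent', and for the remaining characters it is 'present'.
I (state 'present') occurs in Helioina and Pachyops but conflicts with the nesting implied by the other characters — most parsimoniously interpreted as homoplasy.
II: derived state 'absent' in Helioina only — an autapomorphy, so it tells us nothing about relationships among taxa.
III: derived state 'present' in Pachyops only — an autapomorphy, so it tells us nothing about relationships among taxa.
IV: derived state 'present' in Dromensis and Helioina only — synapomorphy for {Dromensis, Helioina}.
V (derived state 'present') is shared by Ichnoma, Pachyops, and Therellus — a synapomorphy uniting that clade.
VI (derived state 'absent') is shared by Ichnoma and Therellus — a synapomorphy uniting that clade.
Most parsimonious ingroup topology: (((Therellus,Ichnoma),Pachyops),(Dromensis,Helioina)).
Therellus and Ichnoma form a cherry on this tree, so they are sister taxa.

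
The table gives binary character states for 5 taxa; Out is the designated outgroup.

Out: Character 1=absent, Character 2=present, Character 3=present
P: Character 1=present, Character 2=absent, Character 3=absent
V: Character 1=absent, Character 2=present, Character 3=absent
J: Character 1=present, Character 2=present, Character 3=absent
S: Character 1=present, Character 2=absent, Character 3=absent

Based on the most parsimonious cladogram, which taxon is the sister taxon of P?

Character polarity is set by the outgroup: the derived state is whichever differs from the outgroup's state, so for Character 2, Character 3 the derived state is 'absent', and for the remaining characters it is 'present'.
Character 1: derived state 'present' in J, P, and S only — synapomorphy for {J, P, S}.
Character 2 (derived state 'absent') is shared by P and S — a synapomorphy uniting that clade.
Character 3 (derived state 'absent') is shared by all ingroup taxa — unites the whole ingroup.
Most parsimonious ingroup topology: (((P,S),J),V).
P and S form a cherry on this tree, so they are sister taxa.

S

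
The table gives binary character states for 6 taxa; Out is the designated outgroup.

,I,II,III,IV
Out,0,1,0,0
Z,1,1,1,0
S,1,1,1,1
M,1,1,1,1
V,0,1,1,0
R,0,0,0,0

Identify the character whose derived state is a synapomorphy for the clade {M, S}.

Character polarity is set by the outgroup: the derived state is whichever differs from the outgroup's state, so for II the derived state is '0', and for the remaining characters it is '1'.
I (derived state '1') is shared by M, S, and Z — a synapomorphy uniting that clade.
II (derived state '0') is unique to R (autapomorphy; uninformative for grouping).
Only M, S, V, and Z show the derived state '1' for III, supporting them as a clade.
Only M and S show the derived state '1' for IV, supporting them as a clade.
Most parsimonious ingroup topology: (((Z,(S,M)),V),R).
The clade {M, S} is supported by IV: its derived state '1' occurs in exactly those taxa and in no other taxon (including the outgroup).

IV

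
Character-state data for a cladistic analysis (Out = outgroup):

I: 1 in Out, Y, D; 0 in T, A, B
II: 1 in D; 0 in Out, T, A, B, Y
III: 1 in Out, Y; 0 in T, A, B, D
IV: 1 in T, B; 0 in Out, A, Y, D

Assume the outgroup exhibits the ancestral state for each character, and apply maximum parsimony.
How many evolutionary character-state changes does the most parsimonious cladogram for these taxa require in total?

4

Character polarity is set by the outgroup: the derived state is whichever differs from the outgroup's state, so for I, III the derived state is '0', and for the remaining characters it is '1'.
I (derived state '0') is shared by A, B, and T — a synapomorphy uniting that clade.
II: derived state '1' in D only — an autapomorphy, so it tells us nothing about relationships among taxa.
III (derived state '0') is shared by A, B, D, and T — a synapomorphy uniting that clade.
IV: derived state '1' in B and T only — synapomorphy for {B, T}.
Most parsimonious ingroup topology: ((((T,B),A),D),Y).
Changes per character on this tree: I: 1; II: 1; III: 1; IV: 1.
Total = 4.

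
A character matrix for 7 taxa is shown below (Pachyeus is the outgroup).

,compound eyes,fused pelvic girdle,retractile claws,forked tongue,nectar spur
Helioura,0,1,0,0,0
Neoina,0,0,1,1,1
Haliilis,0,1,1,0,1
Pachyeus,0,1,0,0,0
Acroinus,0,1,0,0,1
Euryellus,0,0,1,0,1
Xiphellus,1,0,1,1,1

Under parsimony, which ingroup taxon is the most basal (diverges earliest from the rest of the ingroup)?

Helioura

Character polarity is set by the outgroup: the derived state is whichever differs from the outgroup's state, so for fused pelvic girdle the derived state is '0', and for the remaining characters it is '1'.
compound eyes (derived state '1') is unique to Xiphellus (autapomorphy; uninformative for grouping).
Only Euryellus, Neoina, and Xiphellus show the derived state '0' for fused pelvic girdle, supporting them as a clade.
Only Euryellus, Haliilis, Neoina, and Xiphellus show the derived state '1' for retractile claws, supporting them as a clade.
forked tongue: derived state '1' in Neoina and Xiphellus only — synapomorphy for {Neoina, Xiphellus}.
nectar spur: derived state '1' in Acroinus, Euryellus, Haliilis, Neoina, and Xiphellus only — synapomorphy for {Acroinus, Euryellus, Haliilis, Neoina, Xiphellus}.
Most parsimonious ingroup topology: (((((Xiphellus,Neoina),Euryellus),Haliilis),Acroinus),Helioura).
Helioura is sister to the clade containing all other ingroup taxa, so it is the earliest-diverging (most basal) ingroup lineage.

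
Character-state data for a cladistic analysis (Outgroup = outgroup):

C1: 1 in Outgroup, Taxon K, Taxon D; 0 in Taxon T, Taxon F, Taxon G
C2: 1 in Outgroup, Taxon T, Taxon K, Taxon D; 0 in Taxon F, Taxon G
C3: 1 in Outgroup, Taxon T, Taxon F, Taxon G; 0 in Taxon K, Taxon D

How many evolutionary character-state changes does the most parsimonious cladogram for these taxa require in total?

The outgroup has state '1' for every character, so '0' is the derived state throughout.
C1 (derived state '0') is shared by Taxon F, Taxon G, and Taxon T — a synapomorphy uniting that clade.
C2 (derived state '0') is shared by Taxon F and Taxon G — a synapomorphy uniting that clade.
C3 (derived state '0') is shared by Taxon D and Taxon K — a synapomorphy uniting that clade.
Most parsimonious ingroup topology: ((Taxon T,(Taxon F,Taxon G)),(Taxon K,Taxon D)).
Changes per character on this tree: C1: 1; C2: 1; C3: 1.
Total = 3.

3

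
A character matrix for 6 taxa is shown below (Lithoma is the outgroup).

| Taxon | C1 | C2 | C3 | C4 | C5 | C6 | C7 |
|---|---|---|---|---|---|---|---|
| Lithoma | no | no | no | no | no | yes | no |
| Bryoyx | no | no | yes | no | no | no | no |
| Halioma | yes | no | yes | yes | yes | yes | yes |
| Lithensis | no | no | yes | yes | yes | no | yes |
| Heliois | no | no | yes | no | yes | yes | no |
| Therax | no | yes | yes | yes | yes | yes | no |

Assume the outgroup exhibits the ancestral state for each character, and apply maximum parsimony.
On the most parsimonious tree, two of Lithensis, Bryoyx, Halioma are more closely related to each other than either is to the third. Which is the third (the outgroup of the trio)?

Bryoyx

Character polarity is set by the outgroup: the derived state is whichever differs from the outgroup's state, so for C6 the derived state is 'no', and for the remaining characters it is 'yes'.
C1 (derived state 'yes') is unique to Halioma (autapomorphy; uninformative for grouping).
C2 (derived state 'yes') is unique to Therax (autapomorphy; uninformative for grouping).
All ingroup taxa share the derived state 'yes' for C3; it defines the ingroup but does not resolve relationships within it.
C4: derived state 'yes' in Halioma, Lithensis, and Therax only — synapomorphy for {Halioma, Lithensis, Therax}.
C5 (derived state 'yes') is shared by Halioma, Heliois, Lithensis, and Therax — a synapomorphy uniting that clade.
C6 groups Bryoyx and Lithensis, which is incompatible with the clades supported by the remaining characters; treating it as convergent (homoplasy) costs fewer steps than any alternative tree.
Only Halioma and Lithensis show the derived state 'yes' for C7, supporting them as a clade.
Most parsimonious ingroup topology: (Bryoyx,(((Halioma,Lithensis),Therax),Heliois)).
Halioma and Lithensis share a more recent common ancestor with each other than either does with Bryoyx, so Bryoyx is the least closely related of the three.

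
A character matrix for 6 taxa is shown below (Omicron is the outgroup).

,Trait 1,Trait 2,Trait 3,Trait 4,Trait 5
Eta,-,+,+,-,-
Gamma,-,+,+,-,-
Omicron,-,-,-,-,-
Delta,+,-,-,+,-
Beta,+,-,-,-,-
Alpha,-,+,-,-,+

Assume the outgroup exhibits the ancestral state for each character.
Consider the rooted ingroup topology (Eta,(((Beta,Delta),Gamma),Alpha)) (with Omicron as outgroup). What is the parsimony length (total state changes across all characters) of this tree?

7

Map each character onto (Eta,(((Beta,Delta),Gamma),Alpha)) (rooted by Omicron) and count the minimum state changes it requires (Fitch parsimony):
Trait 1: 1; Trait 2: 2; Trait 3: 2; Trait 4: 1; Trait 5: 1.
Total tree length = 7.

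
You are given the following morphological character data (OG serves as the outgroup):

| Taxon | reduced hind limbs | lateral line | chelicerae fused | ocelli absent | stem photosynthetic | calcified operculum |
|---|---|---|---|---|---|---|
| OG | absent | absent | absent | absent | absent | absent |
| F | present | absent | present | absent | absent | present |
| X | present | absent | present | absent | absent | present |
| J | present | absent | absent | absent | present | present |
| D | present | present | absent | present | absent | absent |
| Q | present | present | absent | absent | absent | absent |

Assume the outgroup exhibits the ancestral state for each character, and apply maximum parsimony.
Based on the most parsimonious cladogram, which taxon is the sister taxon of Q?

The outgroup has state 'absent' for every character, so 'present' is the derived state throughout.
All ingroup taxa share the derived state 'present' for reduced hind limbs; it defines the ingroup but does not resolve relationships within it.
lateral line: derived state 'present' in D and Q only — synapomorphy for {D, Q}.
chelicerae fused: derived state 'present' in F and X only — synapomorphy for {F, X}.
ocelli absent: derived state 'present' in D only — an autapomorphy, so it tells us nothing about relationships among taxa.
stem photosynthetic: derived state 'present' in J only — an autapomorphy, so it tells us nothing about relationships among taxa.
calcified operculum (derived state 'present') is shared by F, J, and X — a synapomorphy uniting that clade.
Most parsimonious ingroup topology: (((F,X),J),(D,Q)).
Q and D form a cherry on this tree, so they are sister taxa.

D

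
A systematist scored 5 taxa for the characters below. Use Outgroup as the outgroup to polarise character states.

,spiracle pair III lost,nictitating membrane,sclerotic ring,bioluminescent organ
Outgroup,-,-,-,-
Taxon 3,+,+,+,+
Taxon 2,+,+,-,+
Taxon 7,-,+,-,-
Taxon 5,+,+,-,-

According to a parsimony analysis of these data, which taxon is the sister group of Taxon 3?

The outgroup has state '-' for every character, so '+' is the derived state throughout.
spiracle pair III lost (derived state '+') is shared by Taxon 2, Taxon 3, and Taxon 5 — a synapomorphy uniting that clade.
All ingroup taxa share the derived state '+' for nictitating membrane; it defines the ingroup but does not resolve relationships within it.
sclerotic ring (derived state '+') is unique to Taxon 3 (autapomorphy; uninformative for grouping).
bioluminescent organ: derived state '+' in Taxon 2 and Taxon 3 only — synapomorphy for {Taxon 2, Taxon 3}.
Most parsimonious ingroup topology: (((Taxon 3,Taxon 2),Taxon 5),Taxon 7).
Taxon 3 and Taxon 2 form a cherry on this tree, so they are sister taxa.

Taxon 2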